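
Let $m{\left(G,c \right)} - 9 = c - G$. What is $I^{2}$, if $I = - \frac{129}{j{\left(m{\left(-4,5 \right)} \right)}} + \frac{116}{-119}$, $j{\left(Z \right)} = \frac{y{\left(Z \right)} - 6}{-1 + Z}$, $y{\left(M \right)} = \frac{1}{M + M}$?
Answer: $\frac{47482153216}{354025} \approx 1.3412 \cdot 10^{5}$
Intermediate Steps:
$y{\left(M \right)} = \frac{1}{2 M}$
$m{\left(G,c \right)} = 9 + c - G$ ($m{\left(G,c \right)} = 9 - \left(G - c\right) = 9 + c - G$)
$j{\left(Z \right)} = \frac{-6 + \frac{1}{2 Z}}{-1 + Z}$ ($j{\left(Z \right)} = \frac{\frac{1}{2 Z} - 6}{-1 + Z} = \frac{-6 + \frac{1}{2 Z}}{-1 + Z}$)
$I = \frac{217904}{595}$ ($I = - \frac{129}{\frac{1}{2} \frac{1}{9 + 5 - -4} \frac{1}{-1 + \left(9 + 5 - -4\right)} \left(1 - 12 \left(9 + 5 - -4\right)\right)} + \frac{116}{-119} = - \frac{129}{\frac{1}{2} \frac{1}{9 + 5 + 4} \frac{1}{-1 + \left(9 + 5 + 4\right)} \left(1 - 12 \left(9 + 5 + 4\right)\right)} + 116 \left(- \frac{1}{119}\right) = - \frac{129}{\frac{1}{2} \cdot \frac{1}{18} \frac{1}{-1 + 18} \left(1 - 216\right)} - \frac{116}{119} = - \frac{129}{\frac{1}{2} \cdot \frac{1}{18} \cdot \frac{1}{17} \left(1 - 216\right)} - \frac{116}{119} = - \frac{129}{\frac{1}{2} \cdot \frac{1}{18} \cdot \frac{1}{17} \left(-215\right)} - \frac{116}{119} = - \frac{129}{- \frac{215}{612}} - \frac{116}{119} = \left(-129\right) \left(- \frac{612}{215}\right) - \frac{116}{119} = \frac{1836}{5} - \frac{116}{119} = \frac{217904}{595} \approx 366.23$)
$I^{2} = \left(\frac{217904}{595}\right)^{2} = \frac{47482153216}{354025}$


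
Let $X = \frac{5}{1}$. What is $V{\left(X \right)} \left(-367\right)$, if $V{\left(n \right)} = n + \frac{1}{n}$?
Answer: $- \frac{9542}{5} \approx -1908.4$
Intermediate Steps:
$X = 5$ ($X = 5 \cdot 1 = 5$)
$V{\left(X \right)} \left(-367\right) = \left(5 + \frac{1}{5}\right) \left(-367\right) = \frac{26}{5} \left(-367\right) = - \frac{9542}{5}$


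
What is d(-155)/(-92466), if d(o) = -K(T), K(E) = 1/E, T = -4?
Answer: -1/369864 ≈ -2.7037e-6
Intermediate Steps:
d(o) = ¼ (d(o) = -1/(-4) = -1*(-¼) = ¼)
d(-155)/(-92466) = (¼)/(-92466) = (¼)*(-1/92466) = -1/369864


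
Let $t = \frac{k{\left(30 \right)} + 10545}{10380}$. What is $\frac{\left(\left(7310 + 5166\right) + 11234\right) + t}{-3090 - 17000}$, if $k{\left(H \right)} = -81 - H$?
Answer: $- \frac{41020039}{34755700} \approx -1.1802$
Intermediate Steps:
$t = \frac{1739}{1730}$ ($t = \frac{\left(-81 - 30\right) + 10545}{10380} = \left(\left(-81 - 30\right) + 10545\right) \frac{1}{10380} = \left(-111 + 10545\right) \frac{1}{10380} = 10434 \cdot \frac{1}{10380} = \frac{1739}{1730} \approx 1.0052$)
$\frac{\left(\left(7310 + 5166\right) + 11234\right) + t}{-3090 - 17000} = \frac{\left(\left(7310 + 5166\right) + 11234\right) + \frac{1739}{1730}}{-3090 - 17000} = \frac{\left(12476 + 11234\right) + \frac{1739}{1730}}{-20090} = \left(23710 + \frac{1739}{1730}\right) \left(- \frac{1}{20090}\right) = \frac{41020039}{1730} \left(- \frac{1}{20090}\right) = - \frac{41020039}{34755700}$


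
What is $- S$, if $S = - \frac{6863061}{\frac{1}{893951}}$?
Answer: $6135240244011$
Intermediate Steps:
$S = -6135240244011$ ($S = - 6863061 \frac{1}{\frac{1}{893951}} = \left(-6863061\right) 893951 = -6135240244011$)
$- S = \left(-1\right) \left(-6135240244011\right) = 6135240244011$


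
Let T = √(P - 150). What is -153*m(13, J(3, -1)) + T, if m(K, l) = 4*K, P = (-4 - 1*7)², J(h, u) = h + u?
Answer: -7956 + I*√29 ≈ -7956.0 + 5.3852*I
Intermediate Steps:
P = 121 (P = (-4 - 7)² = (-11)² = 121)
T = I*√29 (T = √(121 - 150) = √(-29) = I*√29 ≈ 5.3852*I)
-153*m(13, J(3, -1)) + T = -612*13 + I*√29 = -153*52 + I*√29 = -7956 + I*√29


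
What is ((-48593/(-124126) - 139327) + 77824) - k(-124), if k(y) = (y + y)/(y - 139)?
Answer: -2007791925703/32645138 ≈ -61504.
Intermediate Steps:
k(y) = 2*y/(-139 + y) (k(y) = (2*y)/(-139 + y) = 2*y/(-139 + y))
((-48593/(-124126) - 139327) + 77824) - k(-124) = ((-48593/(-124126) - 139327) + 77824) - 2*(-124)/(-139 - 124) = ((-48593*(-1/124126) - 139327) + 77824) - 2*(-124)/(-263) = ((48593/124126 - 139327) + 77824) - 2*(-124)*(-1)/263 = (-17294054609/124126 + 77824) - 1*248/263 = -7634072785/124126 - 248/263 = -2007791925703/32645138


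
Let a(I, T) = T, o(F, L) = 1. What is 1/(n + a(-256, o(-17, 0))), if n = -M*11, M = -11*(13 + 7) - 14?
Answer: 1/2575 ≈ 0.00038835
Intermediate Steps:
M = -234 (M = -11*20 - 14 = -220 - 14 = -234)
n = 2574 (n = -(-234)*11 = -1*(-2574) = 2574)
1/(n + a(-256, o(-17, 0))) = 1/(2574 + 1) = 1/2575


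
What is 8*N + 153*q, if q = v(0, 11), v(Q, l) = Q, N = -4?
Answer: -32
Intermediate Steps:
q = 0
8*N + 153*q = 8*(-4) + 153*0 = -32 + 0 = -32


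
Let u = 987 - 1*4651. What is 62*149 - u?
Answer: 12902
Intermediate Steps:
u = -3664 (u = 987 - 4651 = -3664)
62*149 - u = 62*149 - 1*(-3664) = 9238 + 3664 = 12902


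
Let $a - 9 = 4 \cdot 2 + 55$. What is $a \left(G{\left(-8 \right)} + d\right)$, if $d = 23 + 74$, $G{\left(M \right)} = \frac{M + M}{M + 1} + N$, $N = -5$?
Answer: $\frac{47520}{7} \approx 6788.6$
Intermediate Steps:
$a = 72$ ($a = 9 + \left(4 \cdot 2 + 55\right) = 9 + \left(8 + 55\right) = 9 + 63 = 72$)
$G{\left(M \right)} = -5 + \frac{2 M}{1 + M}$ ($G{\left(M \right)} = \frac{M + M}{M + 1} - 5 = \frac{2 M}{1 + M} - 5 = -5 + \frac{2 M}{1 + M}$)
$d = 97$
$a \left(G{\left(-8 \right)} + d\right) = 72 \left(\frac{-5 - -24}{1 - 8} + 97\right) = 72 \left(\frac{-5 + 24}{-7} + 97\right) = 72 \left(\left(- \frac{1}{7}\right) 19 + 97\right) = 72 \left(- \frac{19}{7} + 97\right) = 72 \cdot \frac{660}{7} = \frac{47520}{7}$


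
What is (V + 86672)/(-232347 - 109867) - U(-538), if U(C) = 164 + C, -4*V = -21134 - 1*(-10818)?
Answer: 127898785/342214 ≈ 373.74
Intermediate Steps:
V = 2579 (V = -(-21134 - 1*(-10818))/4 = -(-21134 + 10818)/4 = -¼*(-10316) = 2579)
(V + 86672)/(-232347 - 109867) - U(-538) = (2579 + 86672)/(-232347 - 109867) - (164 - 538) = 89251/(-342214) - 1*(-374) = 89251*(-1/342214) + 374 = -89251/342214 + 374 = 127898785/342214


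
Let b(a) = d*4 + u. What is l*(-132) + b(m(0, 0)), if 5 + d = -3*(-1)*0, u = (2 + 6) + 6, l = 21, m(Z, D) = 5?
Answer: -2778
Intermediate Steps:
u = 14 (u = 8 + 6 = 14)
d = -5 (d = -5 - 3*(-1)*0 = -5 + 3*0 = -5 + 0 = -5)
b(a) = -6 (b(a) = -5*4 + 14 = -20 + 14 = -6)
l*(-132) + b(m(0, 0)) = 21*(-132) - 6 = -2772 - 6 = -2778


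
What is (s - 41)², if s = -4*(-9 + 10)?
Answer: 2025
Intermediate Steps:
s = -4 (s = -4*1 = -4)
(s - 41)² = (-4 - 41)² = (-45)² = 2025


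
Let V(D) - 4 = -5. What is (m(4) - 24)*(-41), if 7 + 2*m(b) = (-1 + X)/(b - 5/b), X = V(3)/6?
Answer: 74989/66 ≈ 1136.2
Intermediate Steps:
V(D) = -1 (V(D) = 4 - 5 = -1)
X = -⅙ (X = -1/6 = -1*⅙ = -⅙ ≈ -0.16667)
m(b) = -7/2 - 7/(12*(b - 5/b)) (m(b) = -7/2 + ((-1 - ⅙)/(b - 5/b))/2 = -7/2 + (-7/(6*(b - 5/b)))/2 = -7/2 - 7/(12*(b - 5/b)))
(m(4) - 24)*(-41) = (7*(30 - 1*4 - 6*4²)/(12*(-5 + 4²)) - 24)*(-41) = (7*(30 - 4 - 6*16)/(12*(-5 + 16)) - 24)*(-41) = ((7/12)*(30 - 4 - 96)/11 - 24)*(-41) = ((7/12)*(1/11)*(-70) - 24)*(-41) = (-245/66 - 24)*(-41) = -1829/66*(-41) = 74989/66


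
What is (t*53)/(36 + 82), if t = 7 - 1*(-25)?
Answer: 848/59 ≈ 14.373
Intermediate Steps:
t = 32 (t = 7 + 25 = 32)
(t*53)/(36 + 82) = (32*53)/(36 + 82) = 1696/118 = 1696*(1/118) = 848/59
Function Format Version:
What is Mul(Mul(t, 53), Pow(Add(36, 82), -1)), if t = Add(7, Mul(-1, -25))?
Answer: Rational(848, 59) ≈ 14.373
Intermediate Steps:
t = 32 (t = Add(7, 25) = 32)
Mul(Mul(t, 53), Pow(Add(36, 82), -1)) = Mul(Mul(32, 53), Pow(Add(36, 82), -1)) = Mul(1696, Pow(118, -1)) = Mul(1696, Rational(1, 118)) = Rational(848, 59)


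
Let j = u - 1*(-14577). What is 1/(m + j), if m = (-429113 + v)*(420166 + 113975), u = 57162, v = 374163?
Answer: -1/29350976211 ≈ -3.4070e-11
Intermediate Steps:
j = 71739 (j = 57162 - 1*(-14577) = 57162 + 14577 = 71739)
m = -29351047950 (m = (-429113 + 374163)*(420166 + 113975) = -54950*534141 = -29351047950)
1/(m + j) = 1/(-29351047950 + 71739) = 1/(-29350976211) = -1/29350976211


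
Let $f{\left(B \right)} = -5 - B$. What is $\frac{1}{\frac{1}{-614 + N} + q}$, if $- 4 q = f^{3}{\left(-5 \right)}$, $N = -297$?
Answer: $-911$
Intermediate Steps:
$q = 0$ ($q = - \frac{\left(-5 - -5\right)^{3}}{4} = - \frac{\left(-5 + 5\right)^{3}}{4} = - \frac{0^{3}}{4} = \left(- \frac{1}{4}\right) 0 = 0$)
$\frac{1}{\frac{1}{-614 + N} + q} = \frac{1}{\frac{1}{-614 - 297} + 0} = \frac{1}{\frac{1}{-911} + 0} = \frac{1}{- \frac{1}{911} + 0} = \frac{1}{- \frac{1}{911}} = -911$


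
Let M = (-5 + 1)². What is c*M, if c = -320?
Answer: -5120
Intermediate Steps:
M = 16 (M = (-4)² = 16)
c*M = -320*16 = -5120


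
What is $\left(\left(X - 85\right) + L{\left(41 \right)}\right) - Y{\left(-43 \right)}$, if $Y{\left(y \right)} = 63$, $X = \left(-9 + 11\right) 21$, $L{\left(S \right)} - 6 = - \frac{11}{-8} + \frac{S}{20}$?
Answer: $- \frac{3863}{40} \approx -96.575$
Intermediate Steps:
$L{\left(S \right)} = \frac{59}{8} + \frac{S}{20}$ ($L{\left(S \right)} = 6 + \left(- \frac{11}{-8} + \frac{S}{20}\right) = 6 + \left(\left(-11\right) \left(- \frac{1}{8}\right) + S \frac{1}{20}\right) = 6 + \left(\frac{11}{8} + \frac{S}{20}\right) = \frac{59}{8} + \frac{S}{20}$)
$X = 42$ ($X = 2 \cdot 21 = 42$)
$\left(\left(X - 85\right) + L{\left(41 \right)}\right) - Y{\left(-43 \right)} = \left(\left(42 - 85\right) + \left(\frac{59}{8} + \frac{1}{20} \cdot 41\right)\right) - 63 = \left(-43 + \left(\frac{59}{8} + \frac{41}{20}\right)\right) - 63 = \left(-43 + \frac{377}{40}\right) - 63 = - \frac{1343}{40} - 63 = - \frac{3863}{40}$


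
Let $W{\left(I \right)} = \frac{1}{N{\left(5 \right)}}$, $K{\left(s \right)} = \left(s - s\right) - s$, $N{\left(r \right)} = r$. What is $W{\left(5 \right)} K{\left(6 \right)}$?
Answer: $- \frac{6}{5} \approx -1.2$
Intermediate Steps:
$K{\left(s \right)} = - s$ ($K{\left(s \right)} = 0 - s = - s$)
$W{\left(I \right)} = \frac{1}{5}$
$W{\left(5 \right)} K{\left(6 \right)} = \frac{\left(-1\right) 6}{5} = \frac{1}{5} \left(-6\right) = - \frac{6}{5}$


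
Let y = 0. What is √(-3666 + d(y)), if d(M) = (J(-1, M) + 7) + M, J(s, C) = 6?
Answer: I*√3653 ≈ 60.44*I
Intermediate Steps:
d(M) = 13 + M (d(M) = (6 + 7) + M = 13 + M)
√(-3666 + d(y)) = √(-3666 + (13 + 0)) = √(-3666 + 13) = √(-3653) = I*√3653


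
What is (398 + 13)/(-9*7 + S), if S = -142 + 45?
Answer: -411/160 ≈ -2.5687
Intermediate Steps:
S = -97
(398 + 13)/(-9*7 + S) = (398 + 13)/(-9*7 - 97) = 411/(-63 - 97) = 411/(-160) = 411*(-1/160) = -411/160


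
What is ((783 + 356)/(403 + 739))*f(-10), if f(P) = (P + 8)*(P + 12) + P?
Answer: -7973/571 ≈ -13.963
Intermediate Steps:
f(P) = P + (8 + P)*(12 + P) (f(P) = (8 + P)*(12 + P) + P = P + (8 + P)*(12 + P))
((783 + 356)/(403 + 739))*f(-10) = ((783 + 356)/(403 + 739))*(96 + (-10)² + 21*(-10)) = (1139/1142)*(96 + 100 - 210) = (1139*(1/1142))*(-14) = (1139/1142)*(-14) = -7973/571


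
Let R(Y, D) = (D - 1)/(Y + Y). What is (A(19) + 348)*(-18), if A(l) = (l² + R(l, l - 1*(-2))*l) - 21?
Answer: -12564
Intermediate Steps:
R(Y, D) = (-1 + D)/(2*Y) (R(Y, D) = (-1 + D)/((2*Y)) = (-1 + D)*(1/(2*Y)) = (-1 + D)/(2*Y))
A(l) = -41/2 + l² + l/2 (A(l) = (l² + ((-1 + (l - 1*(-2)))/(2*l))*l) - 21 = (l² + ((-1 + (l + 2))/(2*l))*l) - 21 = (l² + ((-1 + (2 + l))/(2*l))*l) - 21 = (l² + ((1 + l)/(2*l))*l) - 21 = (l² + (½ + l/2)) - 21 = (½ + l² + l/2) - 21 = -41/2 + l² + l/2)
(A(19) + 348)*(-18) = ((-41/2 + 19² + (½)*19) + 348)*(-18) = ((-41/2 + 361 + 19/2) + 348)*(-18) = (350 + 348)*(-18) = 698*(-18) = -12564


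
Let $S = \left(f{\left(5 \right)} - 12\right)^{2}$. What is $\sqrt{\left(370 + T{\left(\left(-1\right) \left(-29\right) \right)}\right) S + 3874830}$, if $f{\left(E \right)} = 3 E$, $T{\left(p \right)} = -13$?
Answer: $13 \sqrt{22947} \approx 1969.3$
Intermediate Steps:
$S = 9$ ($S = \left(3 \cdot 5 - 12\right)^{2} = \left(15 - 12\right)^{2} = 3^{2} = 9$)
$\sqrt{\left(370 + T{\left(\left(-1\right) \left(-29\right) \right)}\right) S + 3874830} = \sqrt{\left(370 - 13\right) 9 + 3874830} = \sqrt{357 \cdot 9 + 3874830} = \sqrt{3213 + 3874830} = \sqrt{3878043} = 13 \sqrt{22947}$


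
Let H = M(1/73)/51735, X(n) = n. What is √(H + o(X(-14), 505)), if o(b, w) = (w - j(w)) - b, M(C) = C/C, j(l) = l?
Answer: √37471194885/51735 ≈ 3.7417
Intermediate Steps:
M(C) = 1
o(b, w) = -b (o(b, w) = (w - w) - b = 0 - b = -b)
H = 1/51735 ≈ 1.9329e-5
√(H + o(X(-14), 505)) = √(1/51735 - 1*(-14)) = √(1/51735 + 14) = √(724291/51735) = √37471194885/51735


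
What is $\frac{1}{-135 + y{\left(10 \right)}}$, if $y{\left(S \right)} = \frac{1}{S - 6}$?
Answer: $- \frac{4}{539} \approx -0.0074212$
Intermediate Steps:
$y{\left(S \right)} = \frac{1}{-6 + S}$
$\frac{1}{-135 + y{\left(10 \right)}} = \frac{1}{-135 + \frac{1}{-6 + 10}} = \frac{1}{-135 + \frac{1}{4}} = \frac{1}{- \frac{539}{4}} = - \frac{4}{539}$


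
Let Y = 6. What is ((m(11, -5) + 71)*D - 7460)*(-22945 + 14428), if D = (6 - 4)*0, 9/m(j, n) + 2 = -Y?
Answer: 63536820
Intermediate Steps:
m(j, n) = -9/8 (m(j, n) = 9/(-2 - 1*6) = 9/(-2 - 6) = 9/(-8) = 9*(-1/8) = -9/8)
D = 0 (D = 2*0 = 0)
((m(11, -5) + 71)*D - 7460)*(-22945 + 14428) = ((-9/8 + 71)*0 - 7460)*(-22945 + 14428) = ((559/8)*0 - 7460)*(-8517) = (0 - 7460)*(-8517) = -7460*(-8517) = 63536820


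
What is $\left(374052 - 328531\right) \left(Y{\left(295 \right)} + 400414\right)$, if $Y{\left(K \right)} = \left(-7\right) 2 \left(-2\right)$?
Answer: $18228520282$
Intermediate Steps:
$Y{\left(K \right)} = 28$ ($Y{\left(K \right)} = \left(-14\right) \left(-2\right) = 28$)
$\left(374052 - 328531\right) \left(Y{\left(295 \right)} + 400414\right) = \left(374052 - 328531\right) \left(28 + 400414\right) = 45521 \cdot 400442 = 18228520282$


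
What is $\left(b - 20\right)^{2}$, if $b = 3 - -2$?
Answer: $225$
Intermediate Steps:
$b = 5$ ($b = 3 + \left(-10 + 12\right) = 3 + 2 = 5$)
$\left(b - 20\right)^{2} = \left(5 - 20\right)^{2} = \left(-15\right)^{2} = 225$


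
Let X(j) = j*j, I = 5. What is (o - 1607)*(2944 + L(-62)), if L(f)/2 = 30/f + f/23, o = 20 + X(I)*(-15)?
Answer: -4109483556/713 ≈ -5.7636e+6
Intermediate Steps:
X(j) = j**2
o = -355 (o = 20 + 5**2*(-15) = 20 + 25*(-15) = 20 - 375 = -355)
L(f) = 60/f + 2*f/23 (L(f) = 2*(30/f + f/23) = 60/f + 2*f/23)
(o - 1607)*(2944 + L(-62)) = (-355 - 1607)*(2944 + (60/(-62) + (2/23)*(-62))) = -1962*(2944 + (60*(-1/62) - 124/23)) = -1962*(2944 + (-30/31 - 124/23)) = -1962*(2944 - 4534/713) = -1962*2094538/713 = -4109483556/713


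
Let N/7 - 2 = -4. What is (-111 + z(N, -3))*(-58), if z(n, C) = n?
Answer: 7250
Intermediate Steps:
N = -14 (N = 14 + 7*(-4) = 14 - 28 = -14)
(-111 + z(N, -3))*(-58) = (-111 - 14)*(-58) = -125*(-58) = 7250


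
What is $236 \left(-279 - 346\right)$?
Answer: $-147500$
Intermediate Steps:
$236 \left(-279 - 346\right) = 236 \left(-625\right) = -147500$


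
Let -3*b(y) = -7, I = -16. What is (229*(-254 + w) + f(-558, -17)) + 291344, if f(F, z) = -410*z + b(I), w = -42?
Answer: 691597/3 ≈ 2.3053e+5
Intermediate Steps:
b(y) = 7/3 (b(y) = -1/3*(-7) = 7/3)
f(F, z) = 7/3 - 410*z (f(F, z) = -410*z + 7/3 = 7/3 - 410*z)
(229*(-254 + w) + f(-558, -17)) + 291344 = (229*(-254 - 42) + (7/3 - 410*(-17))) + 291344 = (229*(-296) + (7/3 + 6970)) + 291344 = (-67784 + 20917/3) + 291344 = -182435/3 + 291344 = 691597/3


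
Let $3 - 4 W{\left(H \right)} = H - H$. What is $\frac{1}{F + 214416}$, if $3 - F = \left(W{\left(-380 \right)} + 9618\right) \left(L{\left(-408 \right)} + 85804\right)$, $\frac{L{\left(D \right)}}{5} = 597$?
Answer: $- \frac{4}{3415299099} \approx -1.1712 \cdot 10^{-9}$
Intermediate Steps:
$L{\left(D \right)} = 2985$ ($L{\left(D \right)} = 5 \cdot 597 = 2985$)
$W{\left(H \right)} = \frac{3}{4}$ ($W{\left(H \right)} = \frac{3}{4} - \frac{H - H}{4} = \frac{3}{4} - 0 = \frac{3}{4} + 0 = \frac{3}{4}$)
$F = - \frac{3416156763}{4}$ ($F = 3 - \left(\frac{3}{4} + 9618\right) \left(2985 + 85804\right) = 3 - \frac{38475}{4} \cdot 88789 = 3 - \frac{3416156775}{4} = - \frac{3416156763}{4} \approx -8.5404 \cdot 10^{8}$)
$\frac{1}{F + 214416} = \frac{1}{- \frac{3416156763}{4} + 214416} = \frac{1}{- \frac{3415299099}{4}} = - \frac{4}{3415299099}$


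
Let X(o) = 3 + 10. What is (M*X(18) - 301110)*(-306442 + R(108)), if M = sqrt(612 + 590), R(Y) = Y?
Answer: 92240230740 - 3982342*sqrt(1202) ≈ 9.2102e+10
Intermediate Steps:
X(o) = 13
M = sqrt(1202) ≈ 34.670
(M*X(18) - 301110)*(-306442 + R(108)) = (sqrt(1202)*13 - 301110)*(-306442 + 108) = (13*sqrt(1202) - 301110)*(-306334) = (-301110 + 13*sqrt(1202))*(-306334) = 92240230740 - 3982342*sqrt(1202)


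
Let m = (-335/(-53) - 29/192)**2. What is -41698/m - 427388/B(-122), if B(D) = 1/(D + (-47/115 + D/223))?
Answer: 5311889774671152054972/101085027007405 ≈ 5.2549e+7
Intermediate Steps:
m = 3941705089/103550976 (m = (-335*(-1/53) - 29*1/192)**2 = (335/53 - 29/192)**2 = (62783/10176)**2 = 3941705089/103550976 ≈ 38.065)
B(D) = 1/(-47/115 + 224*D/223) (B(D) = 1/(D + (-47*1/115 + D*(1/223))) = 1/(D + (-47/115 + D/223)) = 1/(-47/115 + 224*D/223))
-41698/m - 427388/B(-122) = -41698/3941705089/103550976 - 427388/(25645/(-10481 + 25760*(-122))) = -41698*103550976/3941705089 - 427388/(25645/(-10481 - 3142720)) = -4317868597248/3941705089 - 427388/(25645/(-3153201)) = -4317868597248/3941705089 - 427388/(25645*(-1/3153201)) = -4317868597248/3941705089 - 427388/(-25645/3153201) = -4317868597248/3941705089 - 427388*(-3153201/25645) = -4317868597248/3941705089 + 1347640268988/25645 = 5311889774671152054972/101085027007405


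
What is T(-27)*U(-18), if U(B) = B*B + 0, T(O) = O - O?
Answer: 0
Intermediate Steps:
T(O) = 0
U(B) = B² (U(B) = B² + 0 = B²)
T(-27)*U(-18) = 0*(-18)² = 0*324 = 0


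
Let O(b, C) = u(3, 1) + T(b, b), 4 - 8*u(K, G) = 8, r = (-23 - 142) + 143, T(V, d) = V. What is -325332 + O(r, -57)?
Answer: -650709/2 ≈ -3.2535e+5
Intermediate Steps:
r = -22 (r = -165 + 143 = -22)
u(K, G) = -½ (u(K, G) = ½ - ⅛*8 = ½ - 1 = -½)
O(b, C) = -½ + b
-325332 + O(r, -57) = -325332 + (-½ - 22) = -325332 - 45/2 = -650709/2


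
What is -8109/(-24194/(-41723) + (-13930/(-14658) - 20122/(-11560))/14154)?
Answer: -28979877119819721480/2073021260992301 ≈ -13980.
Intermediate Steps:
-8109/(-24194/(-41723) + (-13930/(-14658) - 20122/(-11560))/14154) = -8109/(-24194*(-1/41723) + (-13930*(-1/14658) - 20122*(-1/11560))*(1/14154)) = -8109/(24194/41723 + (995/1047 + 10061/5780)*(1/14154)) = -8109/(24194/41723 + (16284967/6051660)*(1/14154)) = -8109/(24194/41723 + 16284967/85655195640) = -8109/2073021260992301/3573791727687720 = -8109*3573791727687720/2073021260992301 = -28979877119819721480/2073021260992301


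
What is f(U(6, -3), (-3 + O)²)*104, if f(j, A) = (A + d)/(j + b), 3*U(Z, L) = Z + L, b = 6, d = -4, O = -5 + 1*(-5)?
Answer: 17160/7 ≈ 2451.4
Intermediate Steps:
O = -10 (O = -5 - 5 = -10)
U(Z, L) = L/3 + Z/3 (U(Z, L) = (Z + L)/3 = (L + Z)/3 = L/3 + Z/3)
f(j, A) = (-4 + A)/(6 + j) (f(j, A) = (A - 4)/(j + 6) = (-4 + A)/(6 + j))
f(U(6, -3), (-3 + O)²)*104 = ((-4 + (-3 - 10)²)/(6 + ((⅓)*(-3) + (⅓)*6)))*104 = ((-4 + (-13)²)/(6 + (-1 + 2)))*104 = ((-4 + 169)/(6 + 1))*104 = (165/7)*104 = 17160/7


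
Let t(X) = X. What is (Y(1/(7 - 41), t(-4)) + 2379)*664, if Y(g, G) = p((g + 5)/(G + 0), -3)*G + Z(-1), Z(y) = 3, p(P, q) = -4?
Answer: 1592272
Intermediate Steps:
Y(g, G) = 3 - 4*G (Y(g, G) = -4*G + 3 = 3 - 4*G)
(Y(1/(7 - 41), t(-4)) + 2379)*664 = ((3 - 4*(-4)) + 2379)*664 = ((3 + 16) + 2379)*664 = (19 + 2379)*664 = 2398*664 = 1592272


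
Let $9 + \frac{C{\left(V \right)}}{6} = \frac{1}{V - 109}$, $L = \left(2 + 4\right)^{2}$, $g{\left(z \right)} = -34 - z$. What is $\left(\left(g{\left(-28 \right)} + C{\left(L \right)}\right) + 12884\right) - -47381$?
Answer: $\frac{4394959}{73} \approx 60205.0$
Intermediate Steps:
$L = 36$ ($L = 6^{2} = 36$)
$C{\left(V \right)} = -54 + \frac{6}{-109 + V}$ ($C{\left(V \right)} = -54 + \frac{6}{V - 109} = -54 + \frac{6}{-109 + V}$)
$\left(\left(g{\left(-28 \right)} + C{\left(L \right)}\right) + 12884\right) - -47381 = \left(\left(\left(-34 - -28\right) + \frac{6 \left(982 - 324\right)}{-109 + 36}\right) + 12884\right) - -47381 = \left(\left(\left(-34 + 28\right) + \frac{6 \left(982 - 324\right)}{-73}\right) + 12884\right) + 47381 = \left(\left(-6 + 6 \left(- \frac{1}{73}\right) 658\right) + 12884\right) + 47381 = \left(\left(-6 - \frac{3948}{73}\right) + 12884\right) + 47381 = \left(- \frac{4386}{73} + 12884\right) + 47381 = \frac{936146}{73} + 47381 = \frac{4394959}{73}$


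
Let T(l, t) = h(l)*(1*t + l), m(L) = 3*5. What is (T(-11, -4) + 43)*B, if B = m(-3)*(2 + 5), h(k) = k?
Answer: 21840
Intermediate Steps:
m(L) = 15
T(l, t) = l*(l + t) (T(l, t) = l*(1*t + l) = l*(t + l) = l*(l + t))
B = 105 (B = 15*(2 + 5) = 15*7 = 105)
(T(-11, -4) + 43)*B = (-11*(-11 - 4) + 43)*105 = (-11*(-15) + 43)*105 = (165 + 43)*105 = 208*105 = 21840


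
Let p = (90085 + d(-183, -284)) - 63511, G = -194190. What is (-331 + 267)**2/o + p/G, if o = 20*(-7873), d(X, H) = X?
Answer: -16503097/101923858 ≈ -0.16192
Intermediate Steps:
o = -157460
p = 26391 (p = (90085 - 183) - 63511 = 89902 - 63511 = 26391)
(-331 + 267)**2/o + p/G = (-331 + 267)**2/(-157460) + 26391/(-194190) = (-64)**2*(-1/157460) + 26391*(-1/194190) = 4096*(-1/157460) - 8797/64730 = -1024/39365 - 8797/64730 = -16503097/101923858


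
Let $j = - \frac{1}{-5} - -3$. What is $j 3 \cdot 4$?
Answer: $\frac{192}{5} \approx 38.4$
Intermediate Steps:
$j = \frac{16}{5}$ ($j = \left(-1\right) \left(- \frac{1}{5}\right) + 3 = \frac{1}{5} + 3 = \frac{16}{5} \approx 3.2$)
$j 3 \cdot 4 = \frac{16}{5} \cdot 3 \cdot 4 = \frac{48}{5} \cdot 4 = \frac{192}{5}$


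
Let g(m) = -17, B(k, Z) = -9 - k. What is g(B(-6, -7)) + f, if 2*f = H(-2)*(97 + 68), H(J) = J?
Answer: -182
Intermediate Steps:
f = -165 (f = (-2*(97 + 68))/2 = (-2*165)/2 = (½)*(-330) = -165)
g(B(-6, -7)) + f = -17 - 165 = -182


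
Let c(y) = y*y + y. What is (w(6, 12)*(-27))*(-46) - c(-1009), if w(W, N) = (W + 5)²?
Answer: -866790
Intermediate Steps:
w(W, N) = (5 + W)²
c(y) = y + y² (c(y) = y² + y = y + y²)
(w(6, 12)*(-27))*(-46) - c(-1009) = ((5 + 6)²*(-27))*(-46) - (-1009)*(1 - 1009) = (11²*(-27))*(-46) - (-1009)*(-1008) = (121*(-27))*(-46) - 1*1017072 = -3267*(-46) - 1017072 = 150282 - 1017072 = -866790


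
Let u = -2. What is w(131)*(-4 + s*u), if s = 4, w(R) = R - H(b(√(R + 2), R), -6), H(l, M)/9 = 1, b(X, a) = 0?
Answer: -1464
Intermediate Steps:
H(l, M) = 9 (H(l, M) = 9*1 = 9)
w(R) = -9 + R (w(R) = R - 1*9 = R - 9 = -9 + R)
w(131)*(-4 + s*u) = (-9 + 131)*(-4 + 4*(-2)) = 122*(-4 - 8) = 122*(-12) = -1464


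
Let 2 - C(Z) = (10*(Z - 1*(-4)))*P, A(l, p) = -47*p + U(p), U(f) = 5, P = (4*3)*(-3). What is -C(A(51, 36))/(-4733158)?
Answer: -302939/2366579 ≈ -0.12801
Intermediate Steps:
P = -36 (P = 12*(-3) = -36)
A(l, p) = 5 - 47*p (A(l, p) = -47*p + 5 = 5 - 47*p)
C(Z) = 1442 + 360*Z (C(Z) = 2 - 10*(Z - 1*(-4))*(-36) = 2 - 10*(Z + 4)*(-36) = 2 - 10*(4 + Z)*(-36) = 2 - (40 + 10*Z)*(-36) = 2 - (-1440 - 360*Z) = 2 + (1440 + 360*Z) = 1442 + 360*Z)
-C(A(51, 36))/(-4733158) = -(1442 + 360*(5 - 47*36))/(-4733158) = -(1442 + 360*(5 - 1692))*(-1)/4733158 = -(1442 + 360*(-1687))*(-1)/4733158 = -(1442 - 607320)*(-1)/4733158 = -(-605878)*(-1)/4733158 = -1*302939/2366579 = -302939/2366579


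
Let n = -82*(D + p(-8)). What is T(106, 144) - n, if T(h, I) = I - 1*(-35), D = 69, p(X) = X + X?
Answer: 4525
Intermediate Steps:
p(X) = 2*X
T(h, I) = 35 + I (T(h, I) = I + 35 = 35 + I)
n = -4346 (n = -82*(69 + 2*(-8)) = -82*(69 - 16) = -82*53 = -4346)
T(106, 144) - n = (35 + 144) - 1*(-4346) = 179 + 4346 = 4525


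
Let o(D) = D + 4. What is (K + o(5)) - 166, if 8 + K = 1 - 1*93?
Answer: -257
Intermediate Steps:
o(D) = 4 + D
K = -100 (K = -8 + (1 - 1*93) = -8 + (1 - 93) = -8 - 92 = -100)
(K + o(5)) - 166 = (-100 + (4 + 5)) - 166 = (-100 + 9) - 166 = -91 - 166 = -257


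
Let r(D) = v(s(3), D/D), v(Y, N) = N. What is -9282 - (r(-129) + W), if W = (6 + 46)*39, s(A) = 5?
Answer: -11311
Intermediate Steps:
W = 2028 (W = 52*39 = 2028)
r(D) = 1 (r(D) = D/D = 1)
-9282 - (r(-129) + W) = -9282 - (1 + 2028) = -9282 - 1*2029 = -9282 - 2029 = -11311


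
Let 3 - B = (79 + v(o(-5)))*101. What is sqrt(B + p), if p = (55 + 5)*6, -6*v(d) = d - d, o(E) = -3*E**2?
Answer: 8*I*sqrt(119) ≈ 87.27*I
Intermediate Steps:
v(d) = 0 (v(d) = -(d - d)/6 = -1/6*0 = 0)
p = 360 (p = 60*6 = 360)
B = -7976 (B = 3 - (79 + 0)*101 = 3 - 79*101 = 3 - 1*7979 = 3 - 7979 = -7976)
sqrt(B + p) = sqrt(-7976 + 360) = sqrt(-7616) = 8*I*sqrt(119)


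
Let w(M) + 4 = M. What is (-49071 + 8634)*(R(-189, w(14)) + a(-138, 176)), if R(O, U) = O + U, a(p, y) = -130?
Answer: 12495033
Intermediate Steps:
w(M) = -4 + M
(-49071 + 8634)*(R(-189, w(14)) + a(-138, 176)) = (-49071 + 8634)*((-189 + (-4 + 14)) - 130) = -40437*((-189 + 10) - 130) = -40437*(-179 - 130) = -40437*(-309) = 12495033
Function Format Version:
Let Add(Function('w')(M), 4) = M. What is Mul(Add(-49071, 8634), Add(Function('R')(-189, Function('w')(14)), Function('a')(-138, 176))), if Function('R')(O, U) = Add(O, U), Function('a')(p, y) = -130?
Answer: 12495033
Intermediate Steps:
Function('w')(M) = Add(-4, M)
Mul(Add(-49071, 8634), Add(Function('R')(-189, Function('w')(14)), Function('a')(-138, 176))) = Mul(Add(-49071, 8634), Add(Add(-189, Add(-4, 14)), -130)) = Mul(-40437, Add(Add(-189, 10), -130)) = Mul(-40437, Add(-179, -130)) = Mul(-40437, -309) = 12495033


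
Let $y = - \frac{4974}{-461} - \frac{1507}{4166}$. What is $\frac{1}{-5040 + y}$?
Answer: $- \frac{1920526}{9659424083} \approx -0.00019882$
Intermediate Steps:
$y = \frac{20026957}{1920526}$ ($y = \left(-4974\right) \left(- \frac{1}{461}\right) - \frac{1507}{4166} = \frac{4974}{461} - \frac{1507}{4166} = \frac{20026957}{1920526} \approx 10.428$)
$\frac{1}{-5040 + y} = \frac{1}{-5040 + \frac{20026957}{1920526}} = \frac{1}{- \frac{9659424083}{1920526}} = - \frac{1920526}{9659424083}$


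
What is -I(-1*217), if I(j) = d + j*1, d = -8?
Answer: 225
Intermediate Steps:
I(j) = -8 + j (I(j) = -8 + j*1 = -8 + j)
-I(-1*217) = -(-8 - 1*217) = -(-8 - 217) = -1*(-225) = 225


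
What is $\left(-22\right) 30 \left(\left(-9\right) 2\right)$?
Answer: $11880$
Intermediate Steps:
$\left(-22\right) 30 \left(\left(-9\right) 2\right) = \left(-660\right) \left(-18\right) = 11880$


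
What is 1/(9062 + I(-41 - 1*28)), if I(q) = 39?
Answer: 1/9101 ≈ 0.00010988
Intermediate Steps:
1/(9062 + I(-41 - 1*28)) = 1/(9062 + 39) = 1/9101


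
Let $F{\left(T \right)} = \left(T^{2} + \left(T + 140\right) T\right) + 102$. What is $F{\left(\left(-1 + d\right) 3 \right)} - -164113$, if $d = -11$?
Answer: $161767$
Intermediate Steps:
$F{\left(T \right)} = 102 + T^{2} + T \left(140 + T\right)$ ($F{\left(T \right)} = \left(T^{2} + \left(140 + T\right) T\right) + 102 = \left(T^{2} + T \left(140 + T\right)\right) + 102 = 102 + T^{2} + T \left(140 + T\right)$)
$F{\left(\left(-1 + d\right) 3 \right)} - -164113 = \left(102 + 2 \left(\left(-1 - 11\right) 3\right)^{2} + 140 \left(-1 - 11\right) 3\right) - -164113 = \left(102 + 2 \left(\left(-12\right) 3\right)^{2} + 140 \left(\left(-12\right) 3\right)\right) + 164113 = \left(102 + 2 \left(-36\right)^{2} + 140 \left(-36\right)\right) + 164113 = \left(102 + 2 \cdot 1296 - 5040\right) + 164113 = \left(102 + 2592 - 5040\right) + 164113 = -2346 + 164113 = 161767$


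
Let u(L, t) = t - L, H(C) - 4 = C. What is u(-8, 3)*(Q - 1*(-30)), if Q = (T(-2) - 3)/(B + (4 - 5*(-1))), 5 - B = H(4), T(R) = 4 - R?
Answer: 671/2 ≈ 335.50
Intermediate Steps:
H(C) = 4 + C
B = -3 (B = 5 - (4 + 4) = 5 - 1*8 = 5 - 8 = -3)
Q = ½ (Q = ((4 - 1*(-2)) - 3)/(-3 + (4 - 5*(-1))) = ((4 + 2) - 3)/(-3 + (4 + 5)) = (6 - 3)/(-3 + 9) = 3/6 = 3*(⅙) = ½ ≈ 0.50000)
u(-8, 3)*(Q - 1*(-30)) = (3 - 1*(-8))*(½ - 1*(-30)) = (3 + 8)*(½ + 30) = 11*(61/2) = 671/2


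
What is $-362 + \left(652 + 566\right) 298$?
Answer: $362602$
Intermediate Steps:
$-362 + \left(652 + 566\right) 298 = -362 + 1218 \cdot 298 = -362 + 362964 = 362602$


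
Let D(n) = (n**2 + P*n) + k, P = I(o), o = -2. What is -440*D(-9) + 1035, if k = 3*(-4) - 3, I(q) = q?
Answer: -35925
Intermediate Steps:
P = -2
k = -15 (k = -12 - 3 = -15)
D(n) = -15 + n**2 - 2*n (D(n) = (n**2 - 2*n) - 15 = -15 + n**2 - 2*n)
-440*D(-9) + 1035 = -440*(-15 + (-9)**2 - 2*(-9)) + 1035 = -440*(-15 + 81 + 18) + 1035 = -440*84 + 1035 = -36960 + 1035 = -35925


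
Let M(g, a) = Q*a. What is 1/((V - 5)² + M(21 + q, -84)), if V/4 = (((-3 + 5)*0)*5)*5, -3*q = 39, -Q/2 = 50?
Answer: 1/8425 ≈ 0.00011869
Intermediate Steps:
Q = -100 (Q = -2*50 = -100)
q = -13 (q = -⅓*39 = -13)
V = 0 (V = 4*((((-3 + 5)*0)*5)*5) = 4*(((2*0)*5)*5) = 4*((0*5)*5) = 4*(0*5) = 4*0 = 0)
M(g, a) = -100*a
1/((V - 5)² + M(21 + q, -84)) = 1/((0 - 5)² - 100*(-84)) = 1/((-5)² + 8400) = 1/(25 + 8400) = 1/8425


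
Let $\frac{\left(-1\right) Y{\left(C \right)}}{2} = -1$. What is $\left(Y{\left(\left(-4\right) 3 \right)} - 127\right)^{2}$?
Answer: $15625$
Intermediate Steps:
$Y{\left(C \right)} = 2$ ($Y{\left(C \right)} = \left(-2\right) \left(-1\right) = 2$)
$\left(Y{\left(\left(-4\right) 3 \right)} - 127\right)^{2} = \left(2 - 127\right)^{2} = \left(-125\right)^{2} = 15625$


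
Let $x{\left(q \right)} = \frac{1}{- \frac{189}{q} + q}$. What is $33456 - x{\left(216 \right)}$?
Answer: $\frac{57577768}{1721} \approx 33456.0$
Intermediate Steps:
$x{\left(q \right)} = \frac{1}{q - \frac{189}{q}}$
$33456 - x{\left(216 \right)} = 33456 - \frac{216}{-189 + 216^{2}} = 33456 - \frac{216}{-189 + 46656} = 33456 - \frac{216}{46467} = 33456 - 216 \cdot \frac{1}{46467} = 33456 - \frac{8}{1721} = \frac{57577768}{1721}$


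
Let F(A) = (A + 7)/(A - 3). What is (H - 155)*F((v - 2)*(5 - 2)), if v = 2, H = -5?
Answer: 1120/3 ≈ 373.33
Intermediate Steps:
F(A) = (7 + A)/(-3 + A)
(H - 155)*F((v - 2)*(5 - 2)) = (-5 - 155)*((7 + (2 - 2)*(5 - 2))/(-3 + (2 - 2)*(5 - 2))) = -160*(7 + 0*3)/(-3 + 0*3) = -160*(7 + 0)/(-3 + 0) = -160*7/(-3) = -(-160)*7/3 = -160*(-7/3) = 1120/3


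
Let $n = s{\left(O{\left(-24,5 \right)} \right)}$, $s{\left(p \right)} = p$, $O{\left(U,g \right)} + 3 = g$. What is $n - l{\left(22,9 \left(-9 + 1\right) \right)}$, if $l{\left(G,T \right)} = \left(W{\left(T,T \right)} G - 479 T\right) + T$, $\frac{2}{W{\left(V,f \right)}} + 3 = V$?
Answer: $- \frac{2581006}{75} \approx -34413.0$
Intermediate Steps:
$W{\left(V,f \right)} = \frac{2}{-3 + V}$
$O{\left(U,g \right)} = -3 + g$
$n = 2$ ($n = -3 + 5 = 2$)
$l{\left(G,T \right)} = - 478 T + \frac{2 G}{-3 + T}$ ($l{\left(G,T \right)} = \left(\frac{2}{-3 + T} G - 479 T\right) + T = \left(\frac{2 G}{-3 + T} - 479 T\right) + T = \left(- 479 T + \frac{2 G}{-3 + T}\right) + T = - 478 T + \frac{2 G}{-3 + T}$)
$n - l{\left(22,9 \left(-9 + 1\right) \right)} = 2 - \frac{2 \left(22 - 239 \cdot 9 \left(-9 + 1\right) \left(-3 + 9 \left(-9 + 1\right)\right)\right)}{-3 + 9 \left(-9 + 1\right)} = 2 - \frac{2 \left(22 - 239 \cdot 9 \left(-8\right) \left(-3 + 9 \left(-8\right)\right)\right)}{-3 + 9 \left(-8\right)} = 2 - \frac{2 \left(22 - - 17208 \left(-3 - 72\right)\right)}{-3 - 72} = 2 - \frac{2 \left(22 - \left(-17208\right) \left(-75\right)\right)}{-75} = 2 - 2 \left(- \frac{1}{75}\right) \left(22 - 1290600\right) = 2 - 2 \left(- \frac{1}{75}\right) \left(-1290578\right) = 2 - \frac{2581156}{75} = - \frac{2581006}{75}$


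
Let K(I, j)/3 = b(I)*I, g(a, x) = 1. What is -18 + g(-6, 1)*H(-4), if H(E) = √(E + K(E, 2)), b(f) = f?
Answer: -18 + 2*√11 ≈ -11.367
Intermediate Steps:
K(I, j) = 3*I² (K(I, j) = 3*(I*I) = 3*I²)
H(E) = √(E + 3*E²)
-18 + g(-6, 1)*H(-4) = -18 + 1*√(-4*(1 + 3*(-4))) = -18 + 1*√(-4*(1 - 12)) = -18 + 1*√(-4*(-11)) = -18 + 1*√44 = -18 + 1*(2*√11) = -18 + 2*√11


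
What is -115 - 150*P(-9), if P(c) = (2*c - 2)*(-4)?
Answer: -12115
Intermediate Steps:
P(c) = 8 - 8*c (P(c) = (-2 + 2*c)*(-4) = 8 - 8*c)
-115 - 150*P(-9) = -115 - 150*(8 - 8*(-9)) = -115 - 150*(8 + 72) = -115 - 150*80 = -115 - 12000 = -12115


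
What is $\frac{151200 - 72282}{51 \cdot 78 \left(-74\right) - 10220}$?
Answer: $- \frac{39459}{152296} \approx -0.25909$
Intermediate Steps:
$\frac{151200 - 72282}{51 \cdot 78 \left(-74\right) - 10220} = \frac{78918}{3978 \left(-74\right) - 10220} = \frac{78918}{-294372 - 10220} = \frac{78918}{-304592} = 78918 \left(- \frac{1}{304592}\right) = - \frac{39459}{152296}$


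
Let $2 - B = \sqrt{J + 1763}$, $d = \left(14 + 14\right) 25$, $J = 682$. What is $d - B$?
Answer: $698 + \sqrt{2445} \approx 747.45$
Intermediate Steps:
$d = 700$ ($d = 28 \cdot 25 = 700$)
$B = 2 - \sqrt{2445}$ ($B = 2 - \sqrt{682 + 1763} = 2 - \sqrt{2445} \approx -47.447$)
$d - B = 700 - \left(2 - \sqrt{2445}\right) = 698 + \sqrt{2445}$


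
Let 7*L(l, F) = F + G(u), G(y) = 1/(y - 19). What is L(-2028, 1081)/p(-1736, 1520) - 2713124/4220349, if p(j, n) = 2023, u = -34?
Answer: -256356694312/452501599431 ≈ -0.56653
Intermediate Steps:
G(y) = 1/(-19 + y)
L(l, F) = -1/371 + F/7 (L(l, F) = (F + 1/(-19 - 34))/7 = (F + 1/(-53))/7 = (F - 1/53)/7 = (-1/53 + F)/7 = -1/371 + F/7)
L(-2028, 1081)/p(-1736, 1520) - 2713124/4220349 = (-1/371 + (⅐)*1081)/2023 - 2713124/4220349 = (-1/371 + 1081/7)*(1/2023) - 2713124*1/4220349 = (57292/371)*(1/2023) - 2713124/4220349 = 57292/750533 - 2713124/4220349 = -256356694312/452501599431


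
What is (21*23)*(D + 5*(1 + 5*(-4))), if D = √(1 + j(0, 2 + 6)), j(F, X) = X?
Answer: -44436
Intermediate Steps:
D = 3 (D = √(1 + (2 + 6)) = √(1 + 8) = √9 = 3)
(21*23)*(D + 5*(1 + 5*(-4))) = (21*23)*(3 + 5*(1 + 5*(-4))) = 483*(3 + 5*(1 - 20)) = 483*(3 + 5*(-19)) = 483*(3 - 95) = 483*(-92) = -44436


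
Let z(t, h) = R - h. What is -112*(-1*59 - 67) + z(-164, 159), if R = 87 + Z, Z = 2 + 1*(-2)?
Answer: 14040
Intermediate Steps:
Z = 0 (Z = 2 - 2 = 0)
R = 87 (R = 87 + 0 = 87)
z(t, h) = 87 - h
-112*(-1*59 - 67) + z(-164, 159) = -112*(-1*59 - 67) + (87 - 1*159) = -112*(-59 - 67) + (87 - 159) = -112*(-126) - 72 = 14112 - 72 = 14040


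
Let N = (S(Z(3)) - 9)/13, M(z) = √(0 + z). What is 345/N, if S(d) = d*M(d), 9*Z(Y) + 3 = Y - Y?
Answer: -1089855/2188 + 13455*I*√3/2188 ≈ -498.11 + 10.651*I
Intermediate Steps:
M(z) = √z
Z(Y) = -⅓ (Z(Y) = -⅓ + (Y - Y)/9 = -⅓ + (⅑)*0 = -⅓ + 0 = -⅓)
S(d) = d^(3/2) (S(d) = d*√d = d^(3/2))
N = -9/13 - I*√3/117 (N = ((-⅓)^(3/2) - 9)/13 = (-I*√3/9 - 9)*(1/13) = (-9 - I*√3/9)*(1/13) = -9/13 - I*√3/117 ≈ -0.69231 - 0.014804*I)
345/N = 345/(-9/13 - I*√3/117)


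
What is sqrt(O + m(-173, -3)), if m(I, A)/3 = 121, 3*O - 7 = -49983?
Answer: I*sqrt(146661)/3 ≈ 127.65*I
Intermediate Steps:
O = -49976/3 (O = 7/3 + (1/3)*(-49983) = 7/3 - 16661 = -49976/3 ≈ -16659.)
m(I, A) = 363 (m(I, A) = 3*121 = 363)
sqrt(O + m(-173, -3)) = sqrt(-49976/3 + 363) = sqrt(-48887/3) = I*sqrt(146661)/3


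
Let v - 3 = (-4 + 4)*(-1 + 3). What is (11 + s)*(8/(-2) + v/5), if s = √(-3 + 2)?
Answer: -187/5 - 17*I/5 ≈ -37.4 - 3.4*I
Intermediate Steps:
v = 3 (v = 3 + (-4 + 4)*(-1 + 3) = 3 + 0*2 = 3 + 0 = 3)
s = I (s = √(-1) = I ≈ 1.0*I)
(11 + s)*(8/(-2) + v/5) = (11 + I)*(8/(-2) + 3/5) = (11 + I)*(8*(-½) + 3*(⅕)) = (11 + I)*(-4 + ⅗) = (11 + I)*(-17/5) = -187/5 - 17*I/5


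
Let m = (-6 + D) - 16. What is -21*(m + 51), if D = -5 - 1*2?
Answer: -462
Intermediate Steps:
D = -7 (D = -5 - 2 = -7)
m = -29 (m = (-6 - 7) - 16 = -13 - 16 = -29)
-21*(m + 51) = -21*(-29 + 51) = -21*22 = -462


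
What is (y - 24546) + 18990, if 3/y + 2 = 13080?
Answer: -72661365/13078 ≈ -5556.0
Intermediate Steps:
y = 3/13078 (y = 3/(-2 + 13080) = 3/13078 ≈ 0.00022939)
(y - 24546) + 18990 = (3/13078 - 24546) + 18990 = -321012585/13078 + 18990 = -72661365/13078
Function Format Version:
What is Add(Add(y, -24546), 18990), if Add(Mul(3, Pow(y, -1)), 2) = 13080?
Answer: Rational(-72661365, 13078) ≈ -5556.0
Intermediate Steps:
y = Rational(3, 13078) (y = Mul(3, Pow(Add(-2, 13080), -1)) = Mul(3, Pow(13078, -1)) = Mul(3, Rational(1, 13078)) = Rational(3, 13078) ≈ 0.00022939)
Add(Add(y, -24546), 18990) = Add(Add(Rational(3, 13078), -24546), 18990) = Add(Rational(-321012585, 13078), 18990) = Rational(-72661365, 13078)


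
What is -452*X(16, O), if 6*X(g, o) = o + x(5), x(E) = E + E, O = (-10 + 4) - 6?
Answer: 452/3 ≈ 150.67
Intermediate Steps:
O = -12 (O = -6 - 6 = -12)
x(E) = 2*E
X(g, o) = 5/3 + o/6 (X(g, o) = (o + 2*5)/6 = (o + 10)/6 = (10 + o)/6 = 5/3 + o/6)
-452*X(16, O) = -452*(5/3 + (⅙)*(-12)) = -452*(5/3 - 2) = -452*(-⅓) = 452/3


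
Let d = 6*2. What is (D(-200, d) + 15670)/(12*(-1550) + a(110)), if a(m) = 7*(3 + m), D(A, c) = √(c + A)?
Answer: -15670/17809 - 2*I*√47/17809 ≈ -0.87989 - 0.00076991*I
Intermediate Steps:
d = 12
D(A, c) = √(A + c)
a(m) = 21 + 7*m
(D(-200, d) + 15670)/(12*(-1550) + a(110)) = (√(-200 + 12) + 15670)/(12*(-1550) + (21 + 7*110)) = (√(-188) + 15670)/(-18600 + (21 + 770)) = (2*I*√47 + 15670)/(-18600 + 791) = (15670 + 2*I*√47)/(-17809) = (15670 + 2*I*√47)*(-1/17809) = -15670/17809 - 2*I*√47/17809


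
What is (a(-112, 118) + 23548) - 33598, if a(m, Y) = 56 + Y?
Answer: -9876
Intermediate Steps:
(a(-112, 118) + 23548) - 33598 = ((56 + 118) + 23548) - 33598 = (174 + 23548) - 33598 = 23722 - 33598 = -9876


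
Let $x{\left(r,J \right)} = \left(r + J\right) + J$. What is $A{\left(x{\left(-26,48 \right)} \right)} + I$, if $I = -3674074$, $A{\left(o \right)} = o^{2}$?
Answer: $-3669174$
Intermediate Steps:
$x{\left(r,J \right)} = r + 2 J$ ($x{\left(r,J \right)} = \left(J + r\right) + J = r + 2 J$)
$A{\left(x{\left(-26,48 \right)} \right)} + I = \left(-26 + 2 \cdot 48\right)^{2} - 3674074 = \left(-26 + 96\right)^{2} - 3674074 = 70^{2} - 3674074 = 4900 - 3674074 = -3669174$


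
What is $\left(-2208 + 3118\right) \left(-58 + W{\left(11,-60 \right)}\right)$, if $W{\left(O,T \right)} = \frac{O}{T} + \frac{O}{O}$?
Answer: $- \frac{312221}{6} \approx -52037.0$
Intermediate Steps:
$W{\left(O,T \right)} = 1 + \frac{O}{T}$ ($W{\left(O,T \right)} = \frac{O}{T} + 1 = 1 + \frac{O}{T}$)
$\left(-2208 + 3118\right) \left(-58 + W{\left(11,-60 \right)}\right) = \left(-2208 + 3118\right) \left(-58 + \frac{11 - 60}{-60}\right) = 910 \left(-58 - - \frac{49}{60}\right) = 910 \left(-58 + \frac{49}{60}\right) = 910 \left(- \frac{3431}{60}\right) = - \frac{312221}{6}$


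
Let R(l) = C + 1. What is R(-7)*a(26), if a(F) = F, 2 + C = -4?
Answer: -130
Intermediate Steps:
C = -6 (C = -2 - 4 = -6)
R(l) = -5 (R(l) = -6 + 1 = -5)
R(-7)*a(26) = -5*26 = -130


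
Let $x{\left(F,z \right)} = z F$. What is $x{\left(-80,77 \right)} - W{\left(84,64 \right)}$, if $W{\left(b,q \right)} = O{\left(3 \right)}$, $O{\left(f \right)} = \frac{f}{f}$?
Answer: $-6161$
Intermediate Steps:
$O{\left(f \right)} = 1$
$W{\left(b,q \right)} = 1$
$x{\left(F,z \right)} = F z$
$x{\left(-80,77 \right)} - W{\left(84,64 \right)} = \left(-80\right) 77 - 1 = -6160 - 1 = -6161$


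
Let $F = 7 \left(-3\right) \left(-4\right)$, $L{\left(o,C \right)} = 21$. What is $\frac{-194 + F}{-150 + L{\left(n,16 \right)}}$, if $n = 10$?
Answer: $\frac{110}{129} \approx 0.85271$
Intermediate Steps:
$F = 84$ ($F = \left(-21\right) \left(-4\right) = 84$)
$\frac{-194 + F}{-150 + L{\left(n,16 \right)}} = \frac{-194 + 84}{-150 + 21} = - \frac{110}{-129} = \left(-110\right) \left(- \frac{1}{129}\right) = \frac{110}{129}$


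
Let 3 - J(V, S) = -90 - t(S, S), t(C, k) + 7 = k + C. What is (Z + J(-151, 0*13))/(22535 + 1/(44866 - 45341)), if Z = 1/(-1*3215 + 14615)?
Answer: 980401/256898976 ≈ 0.0038163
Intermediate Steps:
t(C, k) = -7 + C + k (t(C, k) = -7 + (k + C) = -7 + (C + k) = -7 + C + k)
Z = 1/11400 (Z = 1/(-3215 + 14615) = 1/11400 ≈ 8.7719e-5)
J(V, S) = 86 + 2*S (J(V, S) = 3 - (-90 - (-7 + S + S)) = 3 - (-90 - (-7 + 2*S)) = 3 - (-90 + (7 - 2*S)) = 3 - (-83 - 2*S) = 3 + (83 + 2*S) = 86 + 2*S)
(Z + J(-151, 0*13))/(22535 + 1/(44866 - 45341)) = (1/11400 + (86 + 2*(0*13)))/(22535 + 1/(44866 - 45341)) = (1/11400 + (86 + 2*0))/(22535 + 1/(-475)) = (1/11400 + (86 + 0))/(22535 - 1/475) = (1/11400 + 86)/(10704124/475) = (980401/11400)*(475/10704124) = 980401/256898976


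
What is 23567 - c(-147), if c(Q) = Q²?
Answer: 1958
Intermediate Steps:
23567 - c(-147) = 23567 - 1*(-147)² = 23567 - 1*21609 = 23567 - 21609 = 1958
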